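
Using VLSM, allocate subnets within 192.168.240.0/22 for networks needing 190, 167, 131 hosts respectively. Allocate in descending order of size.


190 hosts -> /24 (254 usable): 192.168.240.0/24
167 hosts -> /24 (254 usable): 192.168.241.0/24
131 hosts -> /24 (254 usable): 192.168.242.0/24
Allocation: 192.168.240.0/24 (190 hosts, 254 usable); 192.168.241.0/24 (167 hosts, 254 usable); 192.168.242.0/24 (131 hosts, 254 usable)


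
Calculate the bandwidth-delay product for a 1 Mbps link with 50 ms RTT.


BDP = bandwidth * RTT
= 1 Mbps * 50 ms
= 1 * 1e6 * 50 / 1000 bits
= 50000 bits
= 6250 bytes
= 6.1035 KB
BDP = 50000 bits (6250 bytes)


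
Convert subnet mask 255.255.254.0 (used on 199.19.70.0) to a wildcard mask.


Subnet mask: 255.255.254.0
Wildcard = 255.255.255.255 - subnet mask
255 - 255 = 0
255 - 255 = 0
255 - 254 = 1
255 - 0 = 255
Wildcard: 0.0.1.255


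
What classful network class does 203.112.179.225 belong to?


First octet: 203
Binary: 11001011
110xxxxx -> Class C (192-223)
Class C, default mask 255.255.255.0 (/24)


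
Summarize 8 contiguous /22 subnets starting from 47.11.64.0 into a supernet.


Original prefix: /22
Number of subnets: 8 = 2^3
New prefix = 22 - 3 = 19
Supernet: 47.11.64.0/19


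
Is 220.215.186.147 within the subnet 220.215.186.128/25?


Subnet network: 220.215.186.128
Test IP AND mask: 220.215.186.128
Yes, 220.215.186.147 is in 220.215.186.128/25


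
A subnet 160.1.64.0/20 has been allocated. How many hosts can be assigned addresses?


Host bits = 32 - 20 = 12
Total addresses = 2^12 = 4096
Usable = total - 2 (network and broadcast)
Usable hosts: 4094


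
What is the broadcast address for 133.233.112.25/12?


Network: 133.224.0.0/12
Host bits = 20
Set all host bits to 1:
Broadcast: 133.239.255.255


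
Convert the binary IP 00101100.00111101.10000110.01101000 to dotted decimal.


00101100 = 44
00111101 = 61
10000110 = 134
01101000 = 104
IP: 44.61.134.104


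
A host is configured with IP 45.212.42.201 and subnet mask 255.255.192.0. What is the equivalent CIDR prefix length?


Binary: 11111111.11111111.11000000.00000000
Count leading 1s
Prefix: /18


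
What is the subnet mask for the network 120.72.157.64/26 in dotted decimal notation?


/26 means 26 network bits, 6 host bits
Binary: 11111111111111111111111111000000
Mask: 255.255.255.192


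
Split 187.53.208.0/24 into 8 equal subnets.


New prefix = 24 + 3 = 27
Each subnet has 32 addresses
  187.53.208.0/27
  187.53.208.32/27
  187.53.208.64/27
  187.53.208.96/27
  187.53.208.128/27
  187.53.208.160/27
  187.53.208.192/27
  187.53.208.224/27
Subnets: 187.53.208.0/27, 187.53.208.32/27, 187.53.208.64/27, 187.53.208.96/27, 187.53.208.128/27, 187.53.208.160/27, 187.53.208.192/27, 187.53.208.224/27


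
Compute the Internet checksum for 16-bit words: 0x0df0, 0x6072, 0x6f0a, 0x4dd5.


Sum all words (with carry folding):
+ 0x0df0 = 0x0df0
+ 0x6072 = 0x6e62
+ 0x6f0a = 0xdd6c
+ 0x4dd5 = 0x2b42
One's complement: ~0x2b42
Checksum = 0xd4bd


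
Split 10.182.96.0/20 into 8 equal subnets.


New prefix = 20 + 3 = 23
Each subnet has 512 addresses
  10.182.96.0/23
  10.182.98.0/23
  10.182.100.0/23
  10.182.102.0/23
  10.182.104.0/23
  10.182.106.0/23
  10.182.108.0/23
  10.182.110.0/23
Subnets: 10.182.96.0/23, 10.182.98.0/23, 10.182.100.0/23, 10.182.102.0/23, 10.182.104.0/23, 10.182.106.0/23, 10.182.108.0/23, 10.182.110.0/23


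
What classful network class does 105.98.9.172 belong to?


First octet: 105
Binary: 01101001
0xxxxxxx -> Class A (1-126)
Class A, default mask 255.0.0.0 (/8)


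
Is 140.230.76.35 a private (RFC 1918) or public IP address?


RFC 1918 private ranges:
  10.0.0.0/8 (10.0.0.0 - 10.255.255.255)
  172.16.0.0/12 (172.16.0.0 - 172.31.255.255)
  192.168.0.0/16 (192.168.0.0 - 192.168.255.255)
Public (not in any RFC 1918 range)


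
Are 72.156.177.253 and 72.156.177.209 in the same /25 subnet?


Mask: 255.255.255.128
72.156.177.253 AND mask = 72.156.177.128
72.156.177.209 AND mask = 72.156.177.128
Yes, same subnet (72.156.177.128)


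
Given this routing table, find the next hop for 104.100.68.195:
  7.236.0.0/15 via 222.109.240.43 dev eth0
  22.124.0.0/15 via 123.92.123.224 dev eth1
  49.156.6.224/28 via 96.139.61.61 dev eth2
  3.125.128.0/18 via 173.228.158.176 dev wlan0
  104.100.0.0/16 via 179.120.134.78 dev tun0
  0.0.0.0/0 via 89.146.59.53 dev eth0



Longest prefix match for 104.100.68.195:
  /15 7.236.0.0: no
  /15 22.124.0.0: no
  /28 49.156.6.224: no
  /18 3.125.128.0: no
  /16 104.100.0.0: MATCH
  /0 0.0.0.0: MATCH
Selected: next-hop 179.120.134.78 via tun0 (matched /16)


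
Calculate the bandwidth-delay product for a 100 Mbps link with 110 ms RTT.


BDP = bandwidth * RTT
= 100 Mbps * 110 ms
= 100 * 1e6 * 110 / 1000 bits
= 11000000 bits
= 1375000 bytes
= 1342.7734 KB
BDP = 11000000 bits (1375000 bytes)


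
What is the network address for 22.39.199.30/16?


IP:   00010110.00100111.11000111.00011110
Mask: 11111111.11111111.00000000.00000000
AND operation:
Net:  00010110.00100111.00000000.00000000
Network: 22.39.0.0/16


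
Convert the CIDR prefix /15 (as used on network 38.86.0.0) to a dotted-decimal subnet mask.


/15 means 15 network bits, 17 host bits
Binary: 11111111111111100000000000000000
Mask: 255.254.0.0


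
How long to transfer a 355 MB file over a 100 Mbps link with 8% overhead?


Effective throughput = 100 * (1 - 8/100) = 92 Mbps
File size in Mb = 355 * 8 = 2840 Mb
Time = 2840 / 92
Time = 30.8696 seconds


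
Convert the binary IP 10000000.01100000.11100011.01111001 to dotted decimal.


10000000 = 128
01100000 = 96
11100011 = 227
01111001 = 121
IP: 128.96.227.121


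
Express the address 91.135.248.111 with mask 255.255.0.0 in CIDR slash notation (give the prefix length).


Binary: 11111111.11111111.00000000.00000000
Count leading 1s
Prefix: /16


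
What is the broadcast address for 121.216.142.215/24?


Network: 121.216.142.0/24
Host bits = 8
Set all host bits to 1:
Broadcast: 121.216.142.255


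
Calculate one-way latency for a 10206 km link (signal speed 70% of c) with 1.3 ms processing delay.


Speed = 0.7 * 3e5 km/s = 210000 km/s
Propagation delay = 10206 / 210000 = 0.0486 s = 48.6 ms
Processing delay = 1.3 ms
Total one-way latency = 49.9 ms


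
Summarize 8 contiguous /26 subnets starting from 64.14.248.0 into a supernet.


Original prefix: /26
Number of subnets: 8 = 2^3
New prefix = 26 - 3 = 23
Supernet: 64.14.248.0/23


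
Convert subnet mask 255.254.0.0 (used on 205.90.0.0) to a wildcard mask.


Subnet mask: 255.254.0.0
Wildcard = 255.255.255.255 - subnet mask
255 - 255 = 0
255 - 254 = 1
255 - 0 = 255
255 - 0 = 255
Wildcard: 0.1.255.255


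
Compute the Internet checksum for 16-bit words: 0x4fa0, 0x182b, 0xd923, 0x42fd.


Sum all words (with carry folding):
+ 0x4fa0 = 0x4fa0
+ 0x182b = 0x67cb
+ 0xd923 = 0x40ef
+ 0x42fd = 0x83ec
One's complement: ~0x83ec
Checksum = 0x7c13


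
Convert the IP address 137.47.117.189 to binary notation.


137 = 10001001
47 = 00101111
117 = 01110101
189 = 10111101
Binary: 10001001.00101111.01110101.10111101


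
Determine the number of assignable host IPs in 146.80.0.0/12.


Host bits = 32 - 12 = 20
Total addresses = 2^20 = 1048576
Usable = total - 2 (network and broadcast)
Usable hosts: 1048574


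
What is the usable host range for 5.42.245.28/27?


Network: 5.42.245.0
Broadcast: 5.42.245.31
First usable = network + 1
Last usable = broadcast - 1
Range: 5.42.245.1 to 5.42.245.30


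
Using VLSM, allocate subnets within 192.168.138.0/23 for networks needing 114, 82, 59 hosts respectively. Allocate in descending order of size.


114 hosts -> /25 (126 usable): 192.168.138.0/25
82 hosts -> /25 (126 usable): 192.168.138.128/25
59 hosts -> /26 (62 usable): 192.168.139.0/26
Allocation: 192.168.138.0/25 (114 hosts, 126 usable); 192.168.138.128/25 (82 hosts, 126 usable); 192.168.139.0/26 (59 hosts, 62 usable)


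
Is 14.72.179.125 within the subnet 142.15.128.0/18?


Subnet network: 142.15.128.0
Test IP AND mask: 14.72.128.0
No, 14.72.179.125 is not in 142.15.128.0/18


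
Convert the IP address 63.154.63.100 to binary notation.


63 = 00111111
154 = 10011010
63 = 00111111
100 = 01100100
Binary: 00111111.10011010.00111111.01100100


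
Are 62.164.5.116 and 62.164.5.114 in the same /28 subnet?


Mask: 255.255.255.240
62.164.5.116 AND mask = 62.164.5.112
62.164.5.114 AND mask = 62.164.5.112
Yes, same subnet (62.164.5.112)


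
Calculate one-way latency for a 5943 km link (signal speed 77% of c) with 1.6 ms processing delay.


Speed = 0.77 * 3e5 km/s = 231000 km/s
Propagation delay = 5943 / 231000 = 0.0257 s = 25.7273 ms
Processing delay = 1.6 ms
Total one-way latency = 27.3273 ms


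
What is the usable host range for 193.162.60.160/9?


Network: 193.128.0.0
Broadcast: 193.255.255.255
First usable = network + 1
Last usable = broadcast - 1
Range: 193.128.0.1 to 193.255.255.254


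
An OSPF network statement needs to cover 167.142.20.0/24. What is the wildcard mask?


Subnet mask: 255.255.255.0
Wildcard = 255.255.255.255 - subnet mask
255 - 255 = 0
255 - 255 = 0
255 - 255 = 0
255 - 0 = 255
Wildcard: 0.0.0.255


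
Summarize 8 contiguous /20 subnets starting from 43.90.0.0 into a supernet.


Original prefix: /20
Number of subnets: 8 = 2^3
New prefix = 20 - 3 = 17
Supernet: 43.90.0.0/17


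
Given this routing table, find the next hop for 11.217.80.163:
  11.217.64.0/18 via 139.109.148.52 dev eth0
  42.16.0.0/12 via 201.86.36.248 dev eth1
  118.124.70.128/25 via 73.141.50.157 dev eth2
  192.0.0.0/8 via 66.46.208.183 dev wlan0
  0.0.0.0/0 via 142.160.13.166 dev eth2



Longest prefix match for 11.217.80.163:
  /18 11.217.64.0: MATCH
  /12 42.16.0.0: no
  /25 118.124.70.128: no
  /8 192.0.0.0: no
  /0 0.0.0.0: MATCH
Selected: next-hop 139.109.148.52 via eth0 (matched /18)


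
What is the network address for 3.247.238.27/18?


IP:   00000011.11110111.11101110.00011011
Mask: 11111111.11111111.11000000.00000000
AND operation:
Net:  00000011.11110111.11000000.00000000
Network: 3.247.192.0/18


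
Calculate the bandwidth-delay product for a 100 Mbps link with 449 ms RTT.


BDP = bandwidth * RTT
= 100 Mbps * 449 ms
= 100 * 1e6 * 449 / 1000 bits
= 44900000 bits
= 5612500 bytes
= 5480.957 KB
BDP = 44900000 bits (5612500 bytes)


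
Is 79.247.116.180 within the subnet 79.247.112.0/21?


Subnet network: 79.247.112.0
Test IP AND mask: 79.247.112.0
Yes, 79.247.116.180 is in 79.247.112.0/21


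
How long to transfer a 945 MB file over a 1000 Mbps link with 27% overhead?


Effective throughput = 1000 * (1 - 27/100) = 730 Mbps
File size in Mb = 945 * 8 = 7560 Mb
Time = 7560 / 730
Time = 10.3562 seconds


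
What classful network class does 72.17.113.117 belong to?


First octet: 72
Binary: 01001000
0xxxxxxx -> Class A (1-126)
Class A, default mask 255.0.0.0 (/8)


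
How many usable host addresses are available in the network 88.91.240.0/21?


Host bits = 32 - 21 = 11
Total addresses = 2^11 = 2048
Usable = total - 2 (network and broadcast)
Usable hosts: 2046


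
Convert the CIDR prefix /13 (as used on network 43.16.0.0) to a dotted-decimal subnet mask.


/13 means 13 network bits, 19 host bits
Binary: 11111111111110000000000000000000
Mask: 255.248.0.0


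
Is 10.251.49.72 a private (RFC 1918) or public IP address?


RFC 1918 private ranges:
  10.0.0.0/8 (10.0.0.0 - 10.255.255.255)
  172.16.0.0/12 (172.16.0.0 - 172.31.255.255)
  192.168.0.0/16 (192.168.0.0 - 192.168.255.255)
Private (in 10.0.0.0/8)


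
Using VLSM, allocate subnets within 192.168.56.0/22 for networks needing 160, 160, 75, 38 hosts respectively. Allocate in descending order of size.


160 hosts -> /24 (254 usable): 192.168.56.0/24
160 hosts -> /24 (254 usable): 192.168.57.0/24
75 hosts -> /25 (126 usable): 192.168.58.0/25
38 hosts -> /26 (62 usable): 192.168.58.128/26
Allocation: 192.168.56.0/24 (160 hosts, 254 usable); 192.168.57.0/24 (160 hosts, 254 usable); 192.168.58.0/25 (75 hosts, 126 usable); 192.168.58.128/26 (38 hosts, 62 usable)


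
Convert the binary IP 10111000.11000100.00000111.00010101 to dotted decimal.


10111000 = 184
11000100 = 196
00000111 = 7
00010101 = 21
IP: 184.196.7.21


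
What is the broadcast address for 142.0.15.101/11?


Network: 142.0.0.0/11
Host bits = 21
Set all host bits to 1:
Broadcast: 142.31.255.255


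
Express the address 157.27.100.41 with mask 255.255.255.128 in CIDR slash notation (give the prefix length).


Binary: 11111111.11111111.11111111.10000000
Count leading 1s
Prefix: /25


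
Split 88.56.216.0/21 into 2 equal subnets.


New prefix = 21 + 1 = 22
Each subnet has 1024 addresses
  88.56.216.0/22
  88.56.220.0/22
Subnets: 88.56.216.0/22, 88.56.220.0/22


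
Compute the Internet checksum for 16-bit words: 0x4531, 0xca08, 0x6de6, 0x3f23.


Sum all words (with carry folding):
+ 0x4531 = 0x4531
+ 0xca08 = 0x0f3a
+ 0x6de6 = 0x7d20
+ 0x3f23 = 0xbc43
One's complement: ~0xbc43
Checksum = 0x43bc


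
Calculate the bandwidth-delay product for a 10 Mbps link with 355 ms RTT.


BDP = bandwidth * RTT
= 10 Mbps * 355 ms
= 10 * 1e6 * 355 / 1000 bits
= 3550000 bits
= 443750 bytes
= 433.3496 KB
BDP = 3550000 bits (443750 bytes)


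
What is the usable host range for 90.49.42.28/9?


Network: 90.0.0.0
Broadcast: 90.127.255.255
First usable = network + 1
Last usable = broadcast - 1
Range: 90.0.0.1 to 90.127.255.254


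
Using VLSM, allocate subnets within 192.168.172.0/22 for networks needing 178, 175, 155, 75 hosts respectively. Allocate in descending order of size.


178 hosts -> /24 (254 usable): 192.168.172.0/24
175 hosts -> /24 (254 usable): 192.168.173.0/24
155 hosts -> /24 (254 usable): 192.168.174.0/24
75 hosts -> /25 (126 usable): 192.168.175.0/25
Allocation: 192.168.172.0/24 (178 hosts, 254 usable); 192.168.173.0/24 (175 hosts, 254 usable); 192.168.174.0/24 (155 hosts, 254 usable); 192.168.175.0/25 (75 hosts, 126 usable)


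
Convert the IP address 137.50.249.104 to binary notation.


137 = 10001001
50 = 00110010
249 = 11111001
104 = 01101000
Binary: 10001001.00110010.11111001.01101000


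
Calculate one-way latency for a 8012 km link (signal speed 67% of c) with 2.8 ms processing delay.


Speed = 0.67 * 3e5 km/s = 201000 km/s
Propagation delay = 8012 / 201000 = 0.0399 s = 39.8607 ms
Processing delay = 2.8 ms
Total one-way latency = 42.6607 ms


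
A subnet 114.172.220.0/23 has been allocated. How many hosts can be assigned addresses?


Host bits = 32 - 23 = 9
Total addresses = 2^9 = 512
Usable = total - 2 (network and broadcast)
Usable hosts: 510


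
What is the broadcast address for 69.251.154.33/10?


Network: 69.192.0.0/10
Host bits = 22
Set all host bits to 1:
Broadcast: 69.255.255.255


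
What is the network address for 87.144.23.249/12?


IP:   01010111.10010000.00010111.11111001
Mask: 11111111.11110000.00000000.00000000
AND operation:
Net:  01010111.10010000.00000000.00000000
Network: 87.144.0.0/12


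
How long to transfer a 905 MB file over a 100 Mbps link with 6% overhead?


Effective throughput = 100 * (1 - 6/100) = 94 Mbps
File size in Mb = 905 * 8 = 7240 Mb
Time = 7240 / 94
Time = 77.0213 seconds


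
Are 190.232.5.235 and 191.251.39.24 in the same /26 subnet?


Mask: 255.255.255.192
190.232.5.235 AND mask = 190.232.5.192
191.251.39.24 AND mask = 191.251.39.0
No, different subnets (190.232.5.192 vs 191.251.39.0)


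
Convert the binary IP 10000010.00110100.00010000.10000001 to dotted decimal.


10000010 = 130
00110100 = 52
00010000 = 16
10000001 = 129
IP: 130.52.16.129


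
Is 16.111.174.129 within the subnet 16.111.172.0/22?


Subnet network: 16.111.172.0
Test IP AND mask: 16.111.172.0
Yes, 16.111.174.129 is in 16.111.172.0/22


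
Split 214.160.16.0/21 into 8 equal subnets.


New prefix = 21 + 3 = 24
Each subnet has 256 addresses
  214.160.16.0/24
  214.160.17.0/24
  214.160.18.0/24
  214.160.19.0/24
  214.160.20.0/24
  214.160.21.0/24
  214.160.22.0/24
  214.160.23.0/24
Subnets: 214.160.16.0/24, 214.160.17.0/24, 214.160.18.0/24, 214.160.19.0/24, 214.160.20.0/24, 214.160.21.0/24, 214.160.22.0/24, 214.160.23.0/24


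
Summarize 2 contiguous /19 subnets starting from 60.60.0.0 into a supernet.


Original prefix: /19
Number of subnets: 2 = 2^1
New prefix = 19 - 1 = 18
Supernet: 60.60.0.0/18


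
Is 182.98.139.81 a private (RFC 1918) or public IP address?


RFC 1918 private ranges:
  10.0.0.0/8 (10.0.0.0 - 10.255.255.255)
  172.16.0.0/12 (172.16.0.0 - 172.31.255.255)
  192.168.0.0/16 (192.168.0.0 - 192.168.255.255)
Public (not in any RFC 1918 range)


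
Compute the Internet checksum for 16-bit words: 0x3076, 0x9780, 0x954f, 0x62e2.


Sum all words (with carry folding):
+ 0x3076 = 0x3076
+ 0x9780 = 0xc7f6
+ 0x954f = 0x5d46
+ 0x62e2 = 0xc028
One's complement: ~0xc028
Checksum = 0x3fd7


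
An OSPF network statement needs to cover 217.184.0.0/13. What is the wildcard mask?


Subnet mask: 255.248.0.0
Wildcard = 255.255.255.255 - subnet mask
255 - 255 = 0
255 - 248 = 7
255 - 0 = 255
255 - 0 = 255
Wildcard: 0.7.255.255


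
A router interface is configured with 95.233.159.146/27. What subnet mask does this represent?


/27 means 27 network bits, 5 host bits
Binary: 11111111111111111111111111100000
Mask: 255.255.255.224


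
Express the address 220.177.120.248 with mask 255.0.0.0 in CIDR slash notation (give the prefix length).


Binary: 11111111.00000000.00000000.00000000
Count leading 1s
Prefix: /8


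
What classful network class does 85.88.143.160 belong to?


First octet: 85
Binary: 01010101
0xxxxxxx -> Class A (1-126)
Class A, default mask 255.0.0.0 (/8)


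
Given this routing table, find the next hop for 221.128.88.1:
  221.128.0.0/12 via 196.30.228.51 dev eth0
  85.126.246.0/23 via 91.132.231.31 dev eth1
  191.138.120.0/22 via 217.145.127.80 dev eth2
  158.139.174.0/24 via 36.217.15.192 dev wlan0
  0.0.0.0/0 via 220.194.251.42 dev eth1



Longest prefix match for 221.128.88.1:
  /12 221.128.0.0: MATCH
  /23 85.126.246.0: no
  /22 191.138.120.0: no
  /24 158.139.174.0: no
  /0 0.0.0.0: MATCH
Selected: next-hop 196.30.228.51 via eth0 (matched /12)


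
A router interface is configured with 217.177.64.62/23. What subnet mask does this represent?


/23 means 23 network bits, 9 host bits
Binary: 11111111111111111111111000000000
Mask: 255.255.254.0


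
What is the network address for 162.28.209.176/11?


IP:   10100010.00011100.11010001.10110000
Mask: 11111111.11100000.00000000.00000000
AND operation:
Net:  10100010.00000000.00000000.00000000
Network: 162.0.0.0/11


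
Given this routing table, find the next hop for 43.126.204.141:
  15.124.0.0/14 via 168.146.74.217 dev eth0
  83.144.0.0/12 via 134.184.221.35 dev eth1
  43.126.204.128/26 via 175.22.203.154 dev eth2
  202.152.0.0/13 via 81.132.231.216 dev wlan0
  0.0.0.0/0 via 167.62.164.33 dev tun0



Longest prefix match for 43.126.204.141:
  /14 15.124.0.0: no
  /12 83.144.0.0: no
  /26 43.126.204.128: MATCH
  /13 202.152.0.0: no
  /0 0.0.0.0: MATCH
Selected: next-hop 175.22.203.154 via eth2 (matched /26)


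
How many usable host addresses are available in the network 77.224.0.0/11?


Host bits = 32 - 11 = 21
Total addresses = 2^21 = 2097152
Usable = total - 2 (network and broadcast)
Usable hosts: 2097150


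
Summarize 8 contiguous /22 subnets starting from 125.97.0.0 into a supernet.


Original prefix: /22
Number of subnets: 8 = 2^3
New prefix = 22 - 3 = 19
Supernet: 125.97.0.0/19


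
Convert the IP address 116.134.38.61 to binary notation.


116 = 01110100
134 = 10000110
38 = 00100110
61 = 00111101
Binary: 01110100.10000110.00100110.00111101


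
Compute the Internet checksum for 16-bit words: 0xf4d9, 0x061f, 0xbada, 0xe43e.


Sum all words (with carry folding):
+ 0xf4d9 = 0xf4d9
+ 0x061f = 0xfaf8
+ 0xbada = 0xb5d3
+ 0xe43e = 0x9a12
One's complement: ~0x9a12
Checksum = 0x65ed


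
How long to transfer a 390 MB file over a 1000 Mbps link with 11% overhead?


Effective throughput = 1000 * (1 - 11/100) = 890 Mbps
File size in Mb = 390 * 8 = 3120 Mb
Time = 3120 / 890
Time = 3.5056 seconds


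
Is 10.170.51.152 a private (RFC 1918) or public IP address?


RFC 1918 private ranges:
  10.0.0.0/8 (10.0.0.0 - 10.255.255.255)
  172.16.0.0/12 (172.16.0.0 - 172.31.255.255)
  192.168.0.0/16 (192.168.0.0 - 192.168.255.255)
Private (in 10.0.0.0/8)


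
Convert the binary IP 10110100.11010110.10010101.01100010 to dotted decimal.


10110100 = 180
11010110 = 214
10010101 = 149
01100010 = 98
IP: 180.214.149.98


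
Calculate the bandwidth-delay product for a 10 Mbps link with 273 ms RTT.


BDP = bandwidth * RTT
= 10 Mbps * 273 ms
= 10 * 1e6 * 273 / 1000 bits
= 2730000 bits
= 341250 bytes
= 333.252 KB
BDP = 2730000 bits (341250 bytes)


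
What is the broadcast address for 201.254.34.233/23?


Network: 201.254.34.0/23
Host bits = 9
Set all host bits to 1:
Broadcast: 201.254.35.255


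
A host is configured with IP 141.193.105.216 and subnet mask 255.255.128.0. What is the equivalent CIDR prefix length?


Binary: 11111111.11111111.10000000.00000000
Count leading 1s
Prefix: /17


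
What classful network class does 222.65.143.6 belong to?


First octet: 222
Binary: 11011110
110xxxxx -> Class C (192-223)
Class C, default mask 255.255.255.0 (/24)


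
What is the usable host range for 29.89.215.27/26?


Network: 29.89.215.0
Broadcast: 29.89.215.63
First usable = network + 1
Last usable = broadcast - 1
Range: 29.89.215.1 to 29.89.215.62


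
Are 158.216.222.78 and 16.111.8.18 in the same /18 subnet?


Mask: 255.255.192.0
158.216.222.78 AND mask = 158.216.192.0
16.111.8.18 AND mask = 16.111.0.0
No, different subnets (158.216.192.0 vs 16.111.0.0)


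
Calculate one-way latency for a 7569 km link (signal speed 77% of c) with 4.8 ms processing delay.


Speed = 0.77 * 3e5 km/s = 231000 km/s
Propagation delay = 7569 / 231000 = 0.0328 s = 32.7662 ms
Processing delay = 4.8 ms
Total one-way latency = 37.5662 ms


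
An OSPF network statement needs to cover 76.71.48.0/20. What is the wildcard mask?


Subnet mask: 255.255.240.0
Wildcard = 255.255.255.255 - subnet mask
255 - 255 = 0
255 - 255 = 0
255 - 240 = 15
255 - 0 = 255
Wildcard: 0.0.15.255


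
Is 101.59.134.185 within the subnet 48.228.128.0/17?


Subnet network: 48.228.128.0
Test IP AND mask: 101.59.128.0
No, 101.59.134.185 is not in 48.228.128.0/17


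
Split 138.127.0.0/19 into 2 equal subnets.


New prefix = 19 + 1 = 20
Each subnet has 4096 addresses
  138.127.0.0/20
  138.127.16.0/20
Subnets: 138.127.0.0/20, 138.127.16.0/20


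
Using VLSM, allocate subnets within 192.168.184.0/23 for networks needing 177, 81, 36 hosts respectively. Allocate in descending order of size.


177 hosts -> /24 (254 usable): 192.168.184.0/24
81 hosts -> /25 (126 usable): 192.168.185.0/25
36 hosts -> /26 (62 usable): 192.168.185.128/26
Allocation: 192.168.184.0/24 (177 hosts, 254 usable); 192.168.185.0/25 (81 hosts, 126 usable); 192.168.185.128/26 (36 hosts, 62 usable)


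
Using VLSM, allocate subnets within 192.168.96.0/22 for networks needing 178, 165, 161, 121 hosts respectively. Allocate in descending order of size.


178 hosts -> /24 (254 usable): 192.168.96.0/24
165 hosts -> /24 (254 usable): 192.168.97.0/24
161 hosts -> /24 (254 usable): 192.168.98.0/24
121 hosts -> /25 (126 usable): 192.168.99.0/25
Allocation: 192.168.96.0/24 (178 hosts, 254 usable); 192.168.97.0/24 (165 hosts, 254 usable); 192.168.98.0/24 (161 hosts, 254 usable); 192.168.99.0/25 (121 hosts, 126 usable)


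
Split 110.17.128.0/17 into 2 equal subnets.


New prefix = 17 + 1 = 18
Each subnet has 16384 addresses
  110.17.128.0/18
  110.17.192.0/18
Subnets: 110.17.128.0/18, 110.17.192.0/18


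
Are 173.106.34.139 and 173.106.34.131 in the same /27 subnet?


Mask: 255.255.255.224
173.106.34.139 AND mask = 173.106.34.128
173.106.34.131 AND mask = 173.106.34.128
Yes, same subnet (173.106.34.128)


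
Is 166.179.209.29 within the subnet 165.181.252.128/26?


Subnet network: 165.181.252.128
Test IP AND mask: 166.179.209.0
No, 166.179.209.29 is not in 165.181.252.128/26


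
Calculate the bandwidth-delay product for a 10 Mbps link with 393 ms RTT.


BDP = bandwidth * RTT
= 10 Mbps * 393 ms
= 10 * 1e6 * 393 / 1000 bits
= 3930000 bits
= 491250 bytes
= 479.7363 KB
BDP = 3930000 bits (491250 bytes)


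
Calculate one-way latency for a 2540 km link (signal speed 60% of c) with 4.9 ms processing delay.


Speed = 0.6 * 3e5 km/s = 180000 km/s
Propagation delay = 2540 / 180000 = 0.0141 s = 14.1111 ms
Processing delay = 4.9 ms
Total one-way latency = 19.0111 ms


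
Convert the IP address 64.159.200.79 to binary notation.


64 = 01000000
159 = 10011111
200 = 11001000
79 = 01001111
Binary: 01000000.10011111.11001000.01001111


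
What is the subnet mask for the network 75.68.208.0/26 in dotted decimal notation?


/26 means 26 network bits, 6 host bits
Binary: 11111111111111111111111111000000
Mask: 255.255.255.192


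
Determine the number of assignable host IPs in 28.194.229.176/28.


Host bits = 32 - 28 = 4
Total addresses = 2^4 = 16
Usable = total - 2 (network and broadcast)
Usable hosts: 14


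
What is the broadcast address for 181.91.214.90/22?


Network: 181.91.212.0/22
Host bits = 10
Set all host bits to 1:
Broadcast: 181.91.215.255


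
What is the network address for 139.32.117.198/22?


IP:   10001011.00100000.01110101.11000110
Mask: 11111111.11111111.11111100.00000000
AND operation:
Net:  10001011.00100000.01110100.00000000
Network: 139.32.116.0/22


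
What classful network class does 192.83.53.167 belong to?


First octet: 192
Binary: 11000000
110xxxxx -> Class C (192-223)
Class C, default mask 255.255.255.0 (/24)


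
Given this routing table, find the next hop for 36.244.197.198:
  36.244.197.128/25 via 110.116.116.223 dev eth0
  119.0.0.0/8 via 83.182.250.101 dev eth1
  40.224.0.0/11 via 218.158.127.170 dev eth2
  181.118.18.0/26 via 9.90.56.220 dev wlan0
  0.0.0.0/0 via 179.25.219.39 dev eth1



Longest prefix match for 36.244.197.198:
  /25 36.244.197.128: MATCH
  /8 119.0.0.0: no
  /11 40.224.0.0: no
  /26 181.118.18.0: no
  /0 0.0.0.0: MATCH
Selected: next-hop 110.116.116.223 via eth0 (matched /25)


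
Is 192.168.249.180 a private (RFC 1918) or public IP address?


RFC 1918 private ranges:
  10.0.0.0/8 (10.0.0.0 - 10.255.255.255)
  172.16.0.0/12 (172.16.0.0 - 172.31.255.255)
  192.168.0.0/16 (192.168.0.0 - 192.168.255.255)
Private (in 192.168.0.0/16)


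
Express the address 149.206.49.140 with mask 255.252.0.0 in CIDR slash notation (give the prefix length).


Binary: 11111111.11111100.00000000.00000000
Count leading 1s
Prefix: /14


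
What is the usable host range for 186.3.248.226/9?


Network: 186.0.0.0
Broadcast: 186.127.255.255
First usable = network + 1
Last usable = broadcast - 1
Range: 186.0.0.1 to 186.127.255.254


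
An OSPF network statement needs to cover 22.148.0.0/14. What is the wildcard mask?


Subnet mask: 255.252.0.0
Wildcard = 255.255.255.255 - subnet mask
255 - 255 = 0
255 - 252 = 3
255 - 0 = 255
255 - 0 = 255
Wildcard: 0.3.255.255


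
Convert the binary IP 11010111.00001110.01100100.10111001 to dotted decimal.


11010111 = 215
00001110 = 14
01100100 = 100
10111001 = 185
IP: 215.14.100.185


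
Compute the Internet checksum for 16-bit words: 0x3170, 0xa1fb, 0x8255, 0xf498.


Sum all words (with carry folding):
+ 0x3170 = 0x3170
+ 0xa1fb = 0xd36b
+ 0x8255 = 0x55c1
+ 0xf498 = 0x4a5a
One's complement: ~0x4a5a
Checksum = 0xb5a5


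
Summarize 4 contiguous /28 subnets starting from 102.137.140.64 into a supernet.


Original prefix: /28
Number of subnets: 4 = 2^2
New prefix = 28 - 2 = 26
Supernet: 102.137.140.64/26


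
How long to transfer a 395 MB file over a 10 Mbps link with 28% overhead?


Effective throughput = 10 * (1 - 28/100) = 7.2 Mbps
File size in Mb = 395 * 8 = 3160 Mb
Time = 3160 / 7.2
Time = 438.8889 seconds


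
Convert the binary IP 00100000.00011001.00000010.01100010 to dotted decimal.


00100000 = 32
00011001 = 25
00000010 = 2
01100010 = 98
IP: 32.25.2.98


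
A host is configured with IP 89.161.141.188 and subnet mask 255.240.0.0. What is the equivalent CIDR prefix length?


Binary: 11111111.11110000.00000000.00000000
Count leading 1s
Prefix: /12


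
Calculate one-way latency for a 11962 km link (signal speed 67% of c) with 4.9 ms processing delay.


Speed = 0.67 * 3e5 km/s = 201000 km/s
Propagation delay = 11962 / 201000 = 0.0595 s = 59.5124 ms
Processing delay = 4.9 ms
Total one-way latency = 64.4124 ms


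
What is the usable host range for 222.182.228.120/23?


Network: 222.182.228.0
Broadcast: 222.182.229.255
First usable = network + 1
Last usable = broadcast - 1
Range: 222.182.228.1 to 222.182.229.254


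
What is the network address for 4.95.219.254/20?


IP:   00000100.01011111.11011011.11111110
Mask: 11111111.11111111.11110000.00000000
AND operation:
Net:  00000100.01011111.11010000.00000000
Network: 4.95.208.0/20


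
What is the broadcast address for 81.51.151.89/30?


Network: 81.51.151.88/30
Host bits = 2
Set all host bits to 1:
Broadcast: 81.51.151.91


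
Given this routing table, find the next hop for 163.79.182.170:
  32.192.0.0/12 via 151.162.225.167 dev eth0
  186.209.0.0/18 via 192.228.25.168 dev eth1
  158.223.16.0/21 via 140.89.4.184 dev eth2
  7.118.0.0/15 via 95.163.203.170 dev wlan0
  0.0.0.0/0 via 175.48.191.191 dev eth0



Longest prefix match for 163.79.182.170:
  /12 32.192.0.0: no
  /18 186.209.0.0: no
  /21 158.223.16.0: no
  /15 7.118.0.0: no
  /0 0.0.0.0: MATCH
Selected: next-hop 175.48.191.191 via eth0 (matched /0)


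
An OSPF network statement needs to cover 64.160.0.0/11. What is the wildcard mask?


Subnet mask: 255.224.0.0
Wildcard = 255.255.255.255 - subnet mask
255 - 255 = 0
255 - 224 = 31
255 - 0 = 255
255 - 0 = 255
Wildcard: 0.31.255.255


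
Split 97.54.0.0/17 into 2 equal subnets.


New prefix = 17 + 1 = 18
Each subnet has 16384 addresses
  97.54.0.0/18
  97.54.64.0/18
Subnets: 97.54.0.0/18, 97.54.64.0/18


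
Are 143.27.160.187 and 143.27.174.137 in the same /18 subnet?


Mask: 255.255.192.0
143.27.160.187 AND mask = 143.27.128.0
143.27.174.137 AND mask = 143.27.128.0
Yes, same subnet (143.27.128.0)


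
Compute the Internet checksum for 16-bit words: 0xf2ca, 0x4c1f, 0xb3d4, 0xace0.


Sum all words (with carry folding):
+ 0xf2ca = 0xf2ca
+ 0x4c1f = 0x3eea
+ 0xb3d4 = 0xf2be
+ 0xace0 = 0x9f9f
One's complement: ~0x9f9f
Checksum = 0x6060


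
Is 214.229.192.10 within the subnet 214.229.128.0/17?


Subnet network: 214.229.128.0
Test IP AND mask: 214.229.128.0
Yes, 214.229.192.10 is in 214.229.128.0/17


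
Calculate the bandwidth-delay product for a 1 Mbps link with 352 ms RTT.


BDP = bandwidth * RTT
= 1 Mbps * 352 ms
= 1 * 1e6 * 352 / 1000 bits
= 352000 bits
= 44000 bytes
= 42.9688 KB
BDP = 352000 bits (44000 bytes)


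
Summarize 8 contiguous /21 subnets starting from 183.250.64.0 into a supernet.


Original prefix: /21
Number of subnets: 8 = 2^3
New prefix = 21 - 3 = 18
Supernet: 183.250.64.0/18


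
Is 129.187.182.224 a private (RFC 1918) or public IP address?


RFC 1918 private ranges:
  10.0.0.0/8 (10.0.0.0 - 10.255.255.255)
  172.16.0.0/12 (172.16.0.0 - 172.31.255.255)
  192.168.0.0/16 (192.168.0.0 - 192.168.255.255)
Public (not in any RFC 1918 range)


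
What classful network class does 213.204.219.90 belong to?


First octet: 213
Binary: 11010101
110xxxxx -> Class C (192-223)
Class C, default mask 255.255.255.0 (/24)


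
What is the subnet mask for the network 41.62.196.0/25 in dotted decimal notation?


/25 means 25 network bits, 7 host bits
Binary: 11111111111111111111111110000000
Mask: 255.255.255.128


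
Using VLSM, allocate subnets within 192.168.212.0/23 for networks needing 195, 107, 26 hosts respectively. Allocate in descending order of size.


195 hosts -> /24 (254 usable): 192.168.212.0/24
107 hosts -> /25 (126 usable): 192.168.213.0/25
26 hosts -> /27 (30 usable): 192.168.213.128/27
Allocation: 192.168.212.0/24 (195 hosts, 254 usable); 192.168.213.0/25 (107 hosts, 126 usable); 192.168.213.128/27 (26 hosts, 30 usable)


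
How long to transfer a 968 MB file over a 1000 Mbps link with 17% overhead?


Effective throughput = 1000 * (1 - 17/100) = 830 Mbps
File size in Mb = 968 * 8 = 7744 Mb
Time = 7744 / 830
Time = 9.3301 seconds


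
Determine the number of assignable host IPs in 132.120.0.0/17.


Host bits = 32 - 17 = 15
Total addresses = 2^15 = 32768
Usable = total - 2 (network and broadcast)
Usable hosts: 32766


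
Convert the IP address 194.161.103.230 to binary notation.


194 = 11000010
161 = 10100001
103 = 01100111
230 = 11100110
Binary: 11000010.10100001.01100111.11100110


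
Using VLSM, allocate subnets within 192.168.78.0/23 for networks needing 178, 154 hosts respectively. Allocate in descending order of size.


178 hosts -> /24 (254 usable): 192.168.78.0/24
154 hosts -> /24 (254 usable): 192.168.79.0/24
Allocation: 192.168.78.0/24 (178 hosts, 254 usable); 192.168.79.0/24 (154 hosts, 254 usable)


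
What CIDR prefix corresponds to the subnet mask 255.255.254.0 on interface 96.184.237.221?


Binary: 11111111.11111111.11111110.00000000
Count leading 1s
Prefix: /23


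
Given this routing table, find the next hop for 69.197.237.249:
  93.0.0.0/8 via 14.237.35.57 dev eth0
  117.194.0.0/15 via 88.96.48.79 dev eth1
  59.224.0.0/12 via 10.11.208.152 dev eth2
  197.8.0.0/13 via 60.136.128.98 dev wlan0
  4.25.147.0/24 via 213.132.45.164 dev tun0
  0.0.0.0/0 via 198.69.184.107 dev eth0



Longest prefix match for 69.197.237.249:
  /8 93.0.0.0: no
  /15 117.194.0.0: no
  /12 59.224.0.0: no
  /13 197.8.0.0: no
  /24 4.25.147.0: no
  /0 0.0.0.0: MATCH
Selected: next-hop 198.69.184.107 via eth0 (matched /0)


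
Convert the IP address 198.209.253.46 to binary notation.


198 = 11000110
209 = 11010001
253 = 11111101
46 = 00101110
Binary: 11000110.11010001.11111101.00101110


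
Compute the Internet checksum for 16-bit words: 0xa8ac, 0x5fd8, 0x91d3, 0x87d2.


Sum all words (with carry folding):
+ 0xa8ac = 0xa8ac
+ 0x5fd8 = 0x0885
+ 0x91d3 = 0x9a58
+ 0x87d2 = 0x222b
One's complement: ~0x222b
Checksum = 0xddd4


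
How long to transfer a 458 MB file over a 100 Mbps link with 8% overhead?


Effective throughput = 100 * (1 - 8/100) = 92 Mbps
File size in Mb = 458 * 8 = 3664 Mb
Time = 3664 / 92
Time = 39.8261 seconds


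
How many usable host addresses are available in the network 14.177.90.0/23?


Host bits = 32 - 23 = 9
Total addresses = 2^9 = 512
Usable = total - 2 (network and broadcast)
Usable hosts: 510


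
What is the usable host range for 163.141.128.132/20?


Network: 163.141.128.0
Broadcast: 163.141.143.255
First usable = network + 1
Last usable = broadcast - 1
Range: 163.141.128.1 to 163.141.143.254


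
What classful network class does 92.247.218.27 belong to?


First octet: 92
Binary: 01011100
0xxxxxxx -> Class A (1-126)
Class A, default mask 255.0.0.0 (/8)


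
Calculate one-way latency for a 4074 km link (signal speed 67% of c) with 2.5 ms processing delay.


Speed = 0.67 * 3e5 km/s = 201000 km/s
Propagation delay = 4074 / 201000 = 0.0203 s = 20.2687 ms
Processing delay = 2.5 ms
Total one-way latency = 22.7687 ms


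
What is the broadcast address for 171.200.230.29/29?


Network: 171.200.230.24/29
Host bits = 3
Set all host bits to 1:
Broadcast: 171.200.230.31


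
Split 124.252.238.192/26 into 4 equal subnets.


New prefix = 26 + 2 = 28
Each subnet has 16 addresses
  124.252.238.192/28
  124.252.238.208/28
  124.252.238.224/28
  124.252.238.240/28
Subnets: 124.252.238.192/28, 124.252.238.208/28, 124.252.238.224/28, 124.252.238.240/28


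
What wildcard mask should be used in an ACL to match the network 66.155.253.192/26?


Subnet mask: 255.255.255.192
Wildcard = 255.255.255.255 - subnet mask
255 - 255 = 0
255 - 255 = 0
255 - 255 = 0
255 - 192 = 63
Wildcard: 0.0.0.63


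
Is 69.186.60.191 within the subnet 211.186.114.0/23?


Subnet network: 211.186.114.0
Test IP AND mask: 69.186.60.0
No, 69.186.60.191 is not in 211.186.114.0/23


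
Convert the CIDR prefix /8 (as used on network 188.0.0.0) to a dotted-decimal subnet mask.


/8 means 8 network bits, 24 host bits
Binary: 11111111000000000000000000000000
Mask: 255.0.0.0


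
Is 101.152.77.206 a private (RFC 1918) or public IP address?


RFC 1918 private ranges:
  10.0.0.0/8 (10.0.0.0 - 10.255.255.255)
  172.16.0.0/12 (172.16.0.0 - 172.31.255.255)
  192.168.0.0/16 (192.168.0.0 - 192.168.255.255)
Public (not in any RFC 1918 range)


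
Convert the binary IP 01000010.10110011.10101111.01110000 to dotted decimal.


01000010 = 66
10110011 = 179
10101111 = 175
01110000 = 112
IP: 66.179.175.112


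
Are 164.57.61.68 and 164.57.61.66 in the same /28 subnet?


Mask: 255.255.255.240
164.57.61.68 AND mask = 164.57.61.64
164.57.61.66 AND mask = 164.57.61.64
Yes, same subnet (164.57.61.64)


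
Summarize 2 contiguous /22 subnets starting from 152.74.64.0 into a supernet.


Original prefix: /22
Number of subnets: 2 = 2^1
New prefix = 22 - 1 = 21
Supernet: 152.74.64.0/21


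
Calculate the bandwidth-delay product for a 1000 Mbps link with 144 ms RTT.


BDP = bandwidth * RTT
= 1000 Mbps * 144 ms
= 1000 * 1e6 * 144 / 1000 bits
= 144000000 bits
= 18000000 bytes
= 17578.125 KB
BDP = 144000000 bits (18000000 bytes)


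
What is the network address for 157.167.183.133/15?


IP:   10011101.10100111.10110111.10000101
Mask: 11111111.11111110.00000000.00000000
AND operation:
Net:  10011101.10100110.00000000.00000000
Network: 157.166.0.0/15


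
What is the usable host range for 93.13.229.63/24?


Network: 93.13.229.0
Broadcast: 93.13.229.255
First usable = network + 1
Last usable = broadcast - 1
Range: 93.13.229.1 to 93.13.229.254


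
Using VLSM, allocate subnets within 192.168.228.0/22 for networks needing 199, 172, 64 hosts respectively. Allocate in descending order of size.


199 hosts -> /24 (254 usable): 192.168.228.0/24
172 hosts -> /24 (254 usable): 192.168.229.0/24
64 hosts -> /25 (126 usable): 192.168.230.0/25
Allocation: 192.168.228.0/24 (199 hosts, 254 usable); 192.168.229.0/24 (172 hosts, 254 usable); 192.168.230.0/25 (64 hosts, 126 usable)


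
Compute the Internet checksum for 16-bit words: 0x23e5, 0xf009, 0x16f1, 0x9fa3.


Sum all words (with carry folding):
+ 0x23e5 = 0x23e5
+ 0xf009 = 0x13ef
+ 0x16f1 = 0x2ae0
+ 0x9fa3 = 0xca83
One's complement: ~0xca83
Checksum = 0x357c


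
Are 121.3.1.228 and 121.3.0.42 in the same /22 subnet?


Mask: 255.255.252.0
121.3.1.228 AND mask = 121.3.0.0
121.3.0.42 AND mask = 121.3.0.0
Yes, same subnet (121.3.0.0)


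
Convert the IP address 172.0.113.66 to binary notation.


172 = 10101100
0 = 00000000
113 = 01110001
66 = 01000010
Binary: 10101100.00000000.01110001.01000010


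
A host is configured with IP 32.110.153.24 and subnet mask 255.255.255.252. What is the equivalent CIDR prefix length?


Binary: 11111111.11111111.11111111.11111100
Count leading 1s
Prefix: /30


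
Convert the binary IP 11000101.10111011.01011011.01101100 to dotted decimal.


11000101 = 197
10111011 = 187
01011011 = 91
01101100 = 108
IP: 197.187.91.108


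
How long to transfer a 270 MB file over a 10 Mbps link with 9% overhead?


Effective throughput = 10 * (1 - 9/100) = 9.1 Mbps
File size in Mb = 270 * 8 = 2160 Mb
Time = 2160 / 9.1
Time = 237.3626 seconds


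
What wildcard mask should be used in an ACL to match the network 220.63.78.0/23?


Subnet mask: 255.255.254.0
Wildcard = 255.255.255.255 - subnet mask
255 - 255 = 0
255 - 255 = 0
255 - 254 = 1
255 - 0 = 255
Wildcard: 0.0.1.255
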